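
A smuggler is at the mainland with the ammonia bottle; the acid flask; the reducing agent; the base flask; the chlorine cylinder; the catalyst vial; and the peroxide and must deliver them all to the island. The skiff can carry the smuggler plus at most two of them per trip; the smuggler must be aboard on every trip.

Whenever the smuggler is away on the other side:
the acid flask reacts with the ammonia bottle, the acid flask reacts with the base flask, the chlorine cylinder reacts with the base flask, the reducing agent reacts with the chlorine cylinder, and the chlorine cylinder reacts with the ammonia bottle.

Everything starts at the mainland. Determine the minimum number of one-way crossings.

9

Counting alone: the smuggler can take at most 2 across per trip to the island, so moving all 7 needs at least 4 loaded trips out, with a return between consecutive ones — at least 7 crossings.
The safety rule pushes this higher. Following every safe sequence of crossings, the most of the 7 that can be at the island as the skiff arrives there on crossing 7 is 6 — never all 7.
So no plan with fewer than 9 crossings exists, and this one achieves 9:
1. Smuggler goes to the island with the acid flask and the chlorine cylinder.  [the mainland: the ammonia bottle, the base flask, the catalyst vial, the peroxide, the reducing agent | the island: the acid flask, the chlorine cylinder]
2. Smuggler goes back to the mainland alone.  [the mainland: the ammonia bottle, the base flask, the catalyst vial, the peroxide, the reducing agent | the island: the acid flask, the chlorine cylinder]
3. Smuggler goes to the island with the ammonia bottle.  [the mainland: the base flask, the catalyst vial, the peroxide, the reducing agent | the island: the acid flask, the ammonia bottle, the chlorine cylinder]
4. Smuggler goes back to the mainland with the acid flask and the chlorine cylinder.  [the mainland: the acid flask, the base flask, the catalyst vial, the chlorine cylinder, the peroxide, the reducing agent | the island: the ammonia bottle]
5. Smuggler goes to the island with the base flask and the reducing agent.  [the mainland: the acid flask, the catalyst vial, the chlorine cylinder, the peroxide | the island: the ammonia bottle, the base flask, the reducing agent]
6. Smuggler goes back to the mainland alone.  [the mainland: the acid flask, the catalyst vial, the chlorine cylinder, the peroxide | the island: the ammonia bottle, the base flask, the reducing agent]
7. Smuggler goes to the island with the catalyst vial and the peroxide.  [the mainland: the acid flask, the chlorine cylinder | the island: the ammonia bottle, the base flask, the catalyst vial, the peroxide, the reducing agent]
8. Smuggler goes back to the mainland alone.  [the mainland: the acid flask, the chlorine cylinder | the island: the ammonia bottle, the base flask, the catalyst vial, the peroxide, the reducing agent]
9. Smuggler goes to the island with the acid flask and the chlorine cylinder.  [the mainland: — | the island: the acid flask, the ammonia bottle, the base flask, the catalyst vial, the chlorine cylinder, the peroxide, the reducing agent]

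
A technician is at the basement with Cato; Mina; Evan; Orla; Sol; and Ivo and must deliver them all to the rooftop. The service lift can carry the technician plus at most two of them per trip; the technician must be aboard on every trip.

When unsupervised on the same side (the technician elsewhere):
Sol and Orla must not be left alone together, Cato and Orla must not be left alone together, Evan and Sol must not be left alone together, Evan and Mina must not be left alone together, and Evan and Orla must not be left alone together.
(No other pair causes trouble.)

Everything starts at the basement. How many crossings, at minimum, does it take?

9

Counting alone: the technician can take at most 2 across per trip to the rooftop, so moving all 6 needs at least 3 loaded trips out, with a return between consecutive ones — at least 5 crossings.
The safety rule pushes this higher. Following every safe sequence of crossings, the most of the 6 that can be at the rooftop as the service lift arrives there on crossings 5, 7 is 4, 5 respectively — never all 6.
So no plan with fewer than 9 crossings exists, and this one achieves 9:
1. Technician goes to the rooftop with Evan and Orla.
2. Technician goes back to the basement with Evan.
3. Technician goes to the rooftop with Cato and Evan.
4. Technician goes back to the basement with Orla.
5. Technician goes to the rooftop with Mina and Sol.
6. Technician goes back to the basement with Evan.
7. Technician goes to the rooftop with Evan and Ivo.
8. Technician goes back to the basement with Evan.
9. Technician goes to the rooftop with Evan and Orla.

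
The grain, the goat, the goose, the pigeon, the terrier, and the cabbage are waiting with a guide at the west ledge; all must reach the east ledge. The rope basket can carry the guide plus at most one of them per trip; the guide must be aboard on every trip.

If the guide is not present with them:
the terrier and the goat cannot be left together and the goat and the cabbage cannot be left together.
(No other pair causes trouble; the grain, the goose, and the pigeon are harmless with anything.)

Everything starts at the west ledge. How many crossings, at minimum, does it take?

13

Counting alone: the guide can take at most 1 across per trip to the east ledge, so moving all 6 needs at least 6 loaded trips out, with a return between consecutive ones — at least 11 crossings.
The safety rule pushes this higher. Following every safe sequence of crossings, the most of the 6 that can be at the east ledge as the rope basket arrives there on crossing 11 is 5 — never all 6.
So no plan with fewer than 13 crossings exists, and this one achieves 13:
1. Guide goes to the east ledge with the goat.  [the west ledge: the cabbage, the goose, the grain, the pigeon, the terrier | the east ledge: the goat]
2. Guide goes back to the west ledge alone.  [the west ledge: the cabbage, the goose, the grain, the pigeon, the terrier | the east ledge: the goat]
3. Guide goes to the east ledge with the grain.  [the west ledge: the cabbage, the goose, the pigeon, the terrier | the east ledge: the goat, the grain]
4. Guide goes back to the west ledge alone.  [the west ledge: the cabbage, the goose, the pigeon, the terrier | the east ledge: the goat, the grain]
5. Guide goes to the east ledge with the goose.  [the west ledge: the cabbage, the pigeon, the terrier | the east ledge: the goat, the goose, the grain]
6. Guide goes back to the west ledge alone.  [the west ledge: the cabbage, the pigeon, the terrier | the east ledge: the goat, the goose, the grain]
7. Guide goes to the east ledge with the pigeon.  [the west ledge: the cabbage, the terrier | the east ledge: the goat, the goose, the grain, the pigeon]
8. Guide goes back to the west ledge alone.  [the west ledge: the cabbage, the terrier | the east ledge: the goat, the goose, the grain, the pigeon]
9. Guide goes to the east ledge with the terrier.  [the west ledge: the cabbage | the east ledge: the goat, the goose, the grain, the pigeon, the terrier]
10. Guide goes back to the west ledge with the goat.  [the west ledge: the cabbage, the goat | the east ledge: the goose, the grain, the pigeon, the terrier]
11. Guide goes to the east ledge with the cabbage.  [the west ledge: the goat | the east ledge: the cabbage, the goose, the grain, the pigeon, the terrier]
12. Guide goes back to the west ledge alone.  [the west ledge: the goat | the east ledge: the cabbage, the goose, the grain, the pigeon, the terrier]
13. Guide goes to the east ledge with the goat.  [the west ledge: — | the east ledge: the cabbage, the goat, the goose, the grain, the pigeon, the terrier]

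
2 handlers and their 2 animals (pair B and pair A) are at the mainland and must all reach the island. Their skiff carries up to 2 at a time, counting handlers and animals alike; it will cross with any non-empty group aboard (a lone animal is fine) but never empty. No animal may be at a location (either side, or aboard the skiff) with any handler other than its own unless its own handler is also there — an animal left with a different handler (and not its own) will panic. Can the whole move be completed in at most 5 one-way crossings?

Yes — this plan uses 5 crossings (≤ 5):
1. animal B and handler B cross → the island.
2. handler B crosses ← the mainland.
3. handler A and handler B cross → the island.
4. handler A crosses ← the mainland.
5. animal A and handler A cross → the island.

Yes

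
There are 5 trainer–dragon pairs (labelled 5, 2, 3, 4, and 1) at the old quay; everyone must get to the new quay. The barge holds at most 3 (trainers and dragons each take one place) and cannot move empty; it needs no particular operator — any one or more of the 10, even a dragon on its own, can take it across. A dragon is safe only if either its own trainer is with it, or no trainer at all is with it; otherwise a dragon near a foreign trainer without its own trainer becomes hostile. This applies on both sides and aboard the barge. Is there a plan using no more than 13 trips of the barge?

Yes — this plan uses 11 crossings (≤ 13):
1. dragon 5 and trainer 5 cross → the new quay.
2. trainer 5 crosses ← the old quay.
3. dragon 2, dragon 3, and dragon 4 cross → the new quay.
4. dragon 5 crosses ← the old quay.
5. trainer 2, trainer 3, and trainer 4 cross → the new quay.
6. dragon 2 and trainer 2 cross ← the old quay.
7. trainer 1, trainer 2, and trainer 5 cross → the new quay.
8. dragon 3 crosses ← the old quay.
9. dragon 2 and dragon 5 cross → the new quay.
10. dragon 5 crosses ← the old quay.
11. dragon 1, dragon 3, and dragon 5 cross → the new quay.

Yes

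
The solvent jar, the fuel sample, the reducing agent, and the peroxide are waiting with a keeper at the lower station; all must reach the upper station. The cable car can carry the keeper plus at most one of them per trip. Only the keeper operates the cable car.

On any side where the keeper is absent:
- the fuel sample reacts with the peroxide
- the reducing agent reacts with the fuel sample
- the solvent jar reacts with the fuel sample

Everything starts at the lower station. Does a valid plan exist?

Following every safe sequence of crossings from the start, the most of the 4 that can be at the upper station as the cable car arrives there on crossings 1, 3 is 1, 2 respectively; the best ever achieved is 2 of 4.
From crossing 5 on, no configuration arises that was not already reachable earlier: only 9 distinct safe configurations (who is on which side, and where the cable car is) can ever be reached, none of them has everyone across, and every continuation just revisits them. So no valid plan exists.

No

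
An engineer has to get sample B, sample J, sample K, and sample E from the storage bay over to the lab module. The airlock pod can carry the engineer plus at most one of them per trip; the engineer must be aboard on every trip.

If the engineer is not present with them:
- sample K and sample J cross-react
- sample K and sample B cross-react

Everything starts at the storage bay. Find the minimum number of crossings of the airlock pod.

Counting alone: the engineer can take at most 1 across per trip to the lab module, so moving all 4 needs at least 4 loaded trips out, with a return between consecutive ones — at least 7 crossings.
The safety rule pushes this higher. Following every safe sequence of crossings, the most of the 4 that can be at the lab module as the airlock pod arrives there on crossing 7 is 3 — never all 4.
So no plan with fewer than 9 crossings exists, and this one achieves 9:
1. Engineer goes to the lab module with sample K.  [the storage bay: sample B, sample E, sample J | the lab module: sample K]
2. Engineer goes back to the storage bay alone.  [the storage bay: sample B, sample E, sample J | the lab module: sample K]
3. Engineer goes to the lab module with sample B.  [the storage bay: sample E, sample J | the lab module: sample B, sample K]
4. Engineer goes back to the storage bay with sample K.  [the storage bay: sample E, sample J, sample K | the lab module: sample B]
5. Engineer goes to the lab module with sample J.  [the storage bay: sample E, sample K | the lab module: sample B, sample J]
6. Engineer goes back to the storage bay alone.  [the storage bay: sample E, sample K | the lab module: sample B, sample J]
7. Engineer goes to the lab module with sample E.  [the storage bay: sample K | the lab module: sample B, sample E, sample J]
8. Engineer goes back to the storage bay alone.  [the storage bay: sample K | the lab module: sample B, sample E, sample J]
9. Engineer goes to the lab module with sample K.  [the storage bay: — | the lab module: sample B, sample E, sample J, sample K]

9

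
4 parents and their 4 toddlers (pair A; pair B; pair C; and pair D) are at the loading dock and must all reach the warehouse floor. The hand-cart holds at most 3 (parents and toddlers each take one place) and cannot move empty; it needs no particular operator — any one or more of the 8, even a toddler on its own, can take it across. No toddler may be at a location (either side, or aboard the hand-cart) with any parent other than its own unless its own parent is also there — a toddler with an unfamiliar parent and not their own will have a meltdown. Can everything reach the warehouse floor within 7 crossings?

Counting alone: each trip to the warehouse floor takes at most 3 across and each return brings at least 1 back, so after t trips out (and t−1 returns) at most 3t − (t−1) of the 8 are across; that first reaches 8 at t = 4, so at least 7 crossings are needed.
The safety rule pushes this higher. Following every safe sequence of crossings, the most of the 8 that can be at the warehouse floor as the hand-cart arrives there on crossing 7 is 7 — never all 8.
So the move cannot be finished within 7 crossings. (The shortest complete plan takes 9:)
1. parent A and toddler A cross → the warehouse floor.
2. parent A crosses ← the loading dock.
3. parent A, parent B, and toddler B cross → the warehouse floor.
4. parent A and toddler A cross ← the loading dock.
5. parent A, parent C, and parent D cross → the warehouse floor.
6. toddler B crosses ← the loading dock.
7. toddler A and toddler B cross → the warehouse floor.
8. toddler A crosses ← the loading dock.
9. toddler A, toddler C, and toddler D cross → the warehouse floor.

No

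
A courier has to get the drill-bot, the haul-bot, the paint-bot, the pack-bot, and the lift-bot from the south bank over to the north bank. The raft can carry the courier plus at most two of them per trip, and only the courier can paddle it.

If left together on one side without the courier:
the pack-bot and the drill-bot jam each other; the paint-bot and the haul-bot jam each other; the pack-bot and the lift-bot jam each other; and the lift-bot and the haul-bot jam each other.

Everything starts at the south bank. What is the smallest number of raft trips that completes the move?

7

Counting alone: the courier can take at most 2 across per trip to the north bank, so moving all 5 needs at least 3 loaded trips out, with a return between consecutive ones — at least 5 crossings.
The safety rule pushes this higher. Following every safe sequence of crossings, the most of the 5 that can be at the north bank as the raft arrives there on crossing 5 is 4 — never all 5.
So no plan with fewer than 7 crossings exists, and this one achieves 7:
1. Courier goes to the north bank with the haul-bot and the pack-bot.
2. Courier goes back to the south bank alone.
3. Courier goes to the north bank with the drill-bot.
4. Courier goes back to the south bank with the pack-bot.
5. Courier goes to the north bank with the lift-bot and the paint-bot.
6. Courier goes back to the south bank with the haul-bot.
7. Courier goes to the north bank with the haul-bot and the pack-bot.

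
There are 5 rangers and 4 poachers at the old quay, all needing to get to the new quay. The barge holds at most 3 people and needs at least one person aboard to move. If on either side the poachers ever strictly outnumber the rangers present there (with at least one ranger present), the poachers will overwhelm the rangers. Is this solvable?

1. 3 poachers → the new quay.  (the old quay: 5R 1P; the new quay: 0R 3P)
2. 1 poacher ← the old quay.  (the old quay: 5R 2P; the new quay: 0R 2P)
3. 3 rangers → the new quay.  (the old quay: 2R 2P; the new quay: 3R 2P)
4. 1 ranger ← the old quay.  (the old quay: 3R 2P; the new quay: 2R 2P)
5. 2 rangers and 1 poacher → the new quay.  (the old quay: 1R 1P; the new quay: 4R 3P)
6. 1 ranger ← the old quay.  (the old quay: 2R 1P; the new quay: 3R 3P)
7. 2 rangers and 1 poacher → the new quay.  (the old quay: 0R 0P; the new quay: 5R 4P)

Yes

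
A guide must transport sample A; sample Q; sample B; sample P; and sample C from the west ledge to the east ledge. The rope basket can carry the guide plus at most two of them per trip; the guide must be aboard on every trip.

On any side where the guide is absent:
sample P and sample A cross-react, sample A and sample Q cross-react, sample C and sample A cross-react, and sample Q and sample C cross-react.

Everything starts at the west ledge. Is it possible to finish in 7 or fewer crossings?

Yes

Yes — this plan uses 7 crossings (≤ 7):
1. Guide goes to the east ledge with sample A and sample Q.
2. Guide goes back to the west ledge with sample A.
3. Guide goes to the east ledge with sample A and sample B.
4. Guide goes back to the west ledge with sample A.
5. Guide goes to the east ledge with sample A and sample P.
6. Guide goes back to the west ledge with sample A.
7. Guide goes to the east ledge with sample A and sample C.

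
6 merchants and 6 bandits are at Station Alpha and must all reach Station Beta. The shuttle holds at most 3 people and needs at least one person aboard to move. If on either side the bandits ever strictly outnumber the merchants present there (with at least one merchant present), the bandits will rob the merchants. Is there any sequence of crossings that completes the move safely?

Following every safe sequence of crossings from the start, the most of the 12 that can be at Station Beta as the shuttle arrives there on crossings 1, 3, 5 is 3, 5, 6 respectively; the best ever achieved is 6 of 12.
From crossing 7 on, no configuration arises that was not already reachable earlier: only 17 distinct safe configurations (who is on which side, and where the shuttle is) can ever be reached, none of them has everyone across, and every continuation just revisits them. They are: 0 merchants + 0 bandits across (shuttle back at the start); 0 merchants + 1 bandit across (shuttle there); 0 merchants + 1 bandit across (shuttle back at the start); 0 merchants + 2 bandits across (shuttle there); 0 merchants + 2 bandits across (shuttle back at the start); 0 merchants + 3 bandits across (shuttle there); 0 merchants + 3 bandits across (shuttle back at the start); 0 merchants + 4 bandits across (shuttle there); 0 merchants + 4 bandits across (shuttle back at the start); 0 merchants + 5 bandits across (shuttle there); 0 merchants + 5 bandits across (shuttle back at the start); 0 merchants + 6 bandits across (shuttle there); 1 merchant + 1 bandit across (shuttle there); 1 merchant + 1 bandit across (shuttle back at the start); 2 merchants + 2 bandits across (shuttle there); 2 merchants + 2 bandits across (shuttle back at the start); 3 merchants + 3 bandits across (shuttle there). So no valid plan exists.

No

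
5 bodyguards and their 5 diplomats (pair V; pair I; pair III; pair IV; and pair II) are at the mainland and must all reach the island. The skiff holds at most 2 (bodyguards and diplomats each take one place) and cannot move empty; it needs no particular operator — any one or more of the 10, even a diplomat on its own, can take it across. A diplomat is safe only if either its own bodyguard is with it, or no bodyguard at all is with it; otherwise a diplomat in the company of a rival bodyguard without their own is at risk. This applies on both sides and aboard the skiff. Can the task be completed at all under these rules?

No

Following every safe sequence of crossings from the start, the most of the 10 that can be at the island as the skiff arrives there on crossings 1, 3, 5, 7 is 2, 3, 4, 5 respectively; the best ever achieved is 5 of 10.
From crossing 9 on, no configuration arises that was not already reachable earlier: only 82 distinct safe configurations (who is on which side, and where the skiff is) can ever be reached, none of them has everyone across, and every continuation just revisits them. So no valid plan exists.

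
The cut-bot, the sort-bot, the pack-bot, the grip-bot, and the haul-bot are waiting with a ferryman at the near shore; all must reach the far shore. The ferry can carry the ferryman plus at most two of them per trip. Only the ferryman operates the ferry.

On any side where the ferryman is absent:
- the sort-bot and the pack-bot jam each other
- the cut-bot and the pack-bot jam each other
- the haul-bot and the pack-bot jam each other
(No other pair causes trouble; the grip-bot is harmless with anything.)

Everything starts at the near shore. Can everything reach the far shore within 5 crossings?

Yes — this plan uses 5 crossings (≤ 5):
1. Ferryman goes to the far shore with the cut-bot and the pack-bot.
2. Ferryman goes back to the near shore with the pack-bot.
3. Ferryman goes to the far shore with the haul-bot and the sort-bot.
4. Ferryman goes back to the near shore alone.
5. Ferryman goes to the far shore with the grip-bot and the pack-bot.

Yes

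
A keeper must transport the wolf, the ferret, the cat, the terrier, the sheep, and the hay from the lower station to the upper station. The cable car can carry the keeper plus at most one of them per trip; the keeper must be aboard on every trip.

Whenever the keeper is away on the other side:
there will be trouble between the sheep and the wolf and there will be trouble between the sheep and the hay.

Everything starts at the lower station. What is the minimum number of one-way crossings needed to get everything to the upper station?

Counting alone: the keeper can take at most 1 across per trip to the upper station, so moving all 6 needs at least 6 loaded trips out, with a return between consecutive ones — at least 11 crossings.
The safety rule pushes this higher. Following every safe sequence of crossings, the most of the 6 that can be at the upper station as the cable car arrives there on crossing 11 is 5 — never all 6.
So no plan with fewer than 13 crossings exists, and this one achieves 13:
1. Keeper goes to the upper station with the sheep.  [the lower station: the cat, the ferret, the hay, the terrier, the wolf | the upper station: the sheep]
2. Keeper goes back to the lower station alone.  [the lower station: the cat, the ferret, the hay, the terrier, the wolf | the upper station: the sheep]
3. Keeper goes to the upper station with the wolf.  [the lower station: the cat, the ferret, the hay, the terrier | the upper station: the sheep, the wolf]
4. Keeper goes back to the lower station with the sheep.  [the lower station: the cat, the ferret, the hay, the sheep, the terrier | the upper station: the wolf]
5. Keeper goes to the upper station with the hay.  [the lower station: the cat, the ferret, the sheep, the terrier | the upper station: the hay, the wolf]
6. Keeper goes back to the lower station alone.  [the lower station: the cat, the ferret, the sheep, the terrier | the upper station: the hay, the wolf]
7. Keeper goes to the upper station with the ferret.  [the lower station: the cat, the sheep, the terrier | the upper station: the ferret, the hay, the wolf]
8. Keeper goes back to the lower station alone.  [the lower station: the cat, the sheep, the terrier | the upper station: the ferret, the hay, the wolf]
9. Keeper goes to the upper station with the cat.  [the lower station: the sheep, the terrier | the upper station: the cat, the ferret, the hay, the wolf]
10. Keeper goes back to the lower station alone.  [the lower station: the sheep, the terrier | the upper station: the cat, the ferret, the hay, the wolf]
11. Keeper goes to the upper station with the terrier.  [the lower station: the sheep | the upper station: the cat, the ferret, the hay, the terrier, the wolf]
12. Keeper goes back to the lower station alone.  [the lower station: the sheep | the upper station: the cat, the ferret, the hay, the terrier, the wolf]
13. Keeper goes to the upper station with the sheep.  [the lower station: — | the upper station: the cat, the ferret, the hay, the sheep, the terrier, the wolf]

13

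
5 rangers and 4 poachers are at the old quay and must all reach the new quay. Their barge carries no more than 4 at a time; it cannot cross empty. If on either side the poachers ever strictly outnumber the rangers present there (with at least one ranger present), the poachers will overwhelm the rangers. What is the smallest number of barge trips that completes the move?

Counting alone: each trip to the new quay takes at most 4 across and each return brings at least 1 back, so after t trips out (and t−1 returns) at most 4t − (t−1) of the 9 are across; that first reaches 9 at t = 3, so at least 5 crossings are needed.
The plan below uses exactly 5 crossings, so it is optimal:
1. 3 poachers → the new quay.  (the old quay: 5R 1P; the new quay: 0R 3P)
2. 1 poacher ← the old quay.  (the old quay: 5R 2P; the new quay: 0R 2P)
3. 3 rangers and 1 poacher → the new quay.  (the old quay: 2R 1P; the new quay: 3R 3P)
4. 1 poacher ← the old quay.  (the old quay: 2R 2P; the new quay: 3R 2P)
5. 2 rangers and 2 poachers → the new quay.  (the old quay: 0R 0P; the new quay: 5R 4P)

5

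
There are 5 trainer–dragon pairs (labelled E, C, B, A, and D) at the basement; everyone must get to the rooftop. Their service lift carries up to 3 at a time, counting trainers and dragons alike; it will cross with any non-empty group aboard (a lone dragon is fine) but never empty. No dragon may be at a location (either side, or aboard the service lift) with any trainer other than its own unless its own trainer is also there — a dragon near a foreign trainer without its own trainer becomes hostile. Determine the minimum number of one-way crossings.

11

Counting alone: each trip to the rooftop takes at most 3 across and each return brings at least 1 back, so after t trips out (and t−1 returns) at most 3t − (t−1) of the 10 are across; that first reaches 10 at t = 5, so at least 9 crossings are needed.
The safety rule pushes this higher. Following every safe sequence of crossings, the most of the 10 that can be at the rooftop as the service lift arrives there on crossing 9 is 9 — never all 10.
So no plan with fewer than 11 crossings exists, and this one achieves 11:
1. dragon E and trainer E cross → the rooftop.
2. trainer E crosses ← the basement.
3. dragon A, dragon B, and dragon C cross → the rooftop.
4. dragon E crosses ← the basement.
5. trainer A, trainer B, and trainer C cross → the rooftop.
6. dragon C and trainer C cross ← the basement.
7. trainer C, trainer D, and trainer E cross → the rooftop.
8. dragon B crosses ← the basement.
9. dragon C and dragon E cross → the rooftop.
10. dragon E crosses ← the basement.
11. dragon B, dragon D, and dragon E cross → the rooftop.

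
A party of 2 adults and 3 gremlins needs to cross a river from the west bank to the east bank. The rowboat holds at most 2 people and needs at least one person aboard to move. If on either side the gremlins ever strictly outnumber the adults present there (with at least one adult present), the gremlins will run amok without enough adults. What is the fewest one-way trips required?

The gremlins already outnumber the adults at the west bank before anyone moves, so the starting position itself is disallowed.

impossible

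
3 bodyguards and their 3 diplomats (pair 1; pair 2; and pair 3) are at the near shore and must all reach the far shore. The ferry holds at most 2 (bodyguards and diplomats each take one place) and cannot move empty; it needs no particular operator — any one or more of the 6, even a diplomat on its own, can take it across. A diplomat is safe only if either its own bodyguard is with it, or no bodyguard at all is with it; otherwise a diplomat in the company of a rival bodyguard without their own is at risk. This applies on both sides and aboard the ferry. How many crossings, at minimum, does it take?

11

Counting alone: each trip to the far shore takes at most 2 across and each return brings at least 1 back, so after t trips out (and t−1 returns) at most 2t − (t−1) of the 6 are across; that first reaches 6 at t = 5, so at least 9 crossings are needed.
The safety rule pushes this higher. Following every safe sequence of crossings, the most of the 6 that can be at the far shore as the ferry arrives there on crossing 9 is 5 — never all 6.
So no plan with fewer than 11 crossings exists, and this one achieves 11:
1. bodyguard 1 and diplomat 1 cross → the far shore.
2. bodyguard 1 crosses ← the near shore.
3. diplomat 2 and diplomat 3 cross → the far shore.
4. diplomat 1 crosses ← the near shore.
5. bodyguard 2 and bodyguard 3 cross → the far shore.
6. bodyguard 2 and diplomat 2 cross ← the near shore.
7. bodyguard 1 and bodyguard 2 cross → the far shore.
8. diplomat 3 crosses ← the near shore.
9. diplomat 1 and diplomat 2 cross → the far shore.
10. bodyguard 3 crosses ← the near shore.
11. bodyguard 3 and diplomat 3 cross → the far shore.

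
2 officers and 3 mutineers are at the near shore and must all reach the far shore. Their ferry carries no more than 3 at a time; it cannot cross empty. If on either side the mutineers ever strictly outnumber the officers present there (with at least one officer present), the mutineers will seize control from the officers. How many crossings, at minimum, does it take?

impossible

The mutineers already outnumber the officers at the near shore before anyone moves, so the starting position itself is disallowed.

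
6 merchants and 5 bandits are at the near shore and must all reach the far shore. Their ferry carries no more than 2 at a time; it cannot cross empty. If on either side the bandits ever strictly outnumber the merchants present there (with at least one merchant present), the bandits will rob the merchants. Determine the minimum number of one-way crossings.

Counting alone: each trip to the far shore takes at most 2 across and each return brings at least 1 back, so after t trips out (and t−1 returns) at most 2t − (t−1) of the 11 are across; that first reaches 11 at t = 10, so at least 19 crossings are needed.
The plan below uses exactly 19 crossings, so it is optimal:
1. 2 bandits → the far shore.  (the near shore: 6M 3B; the far shore: 0M 2B)
2. 1 bandit ← the near shore.  (the near shore: 6M 4B; the far shore: 0M 1B)
3. 2 bandits → the far shore.  (the near shore: 6M 2B; the far shore: 0M 3B)
4. 1 bandit ← the near shore.  (the near shore: 6M 3B; the far shore: 0M 2B)
5. 2 merchants → the far shore.  (the near shore: 4M 3B; the far shore: 2M 2B)
6. 1 bandit ← the near shore.  (the near shore: 4M 4B; the far shore: 2M 1B)
7. 1 merchant and 1 bandit → the far shore.  (the near shore: 3M 3B; the far shore: 3M 2B)
8. 1 merchant ← the near shore.  (the near shore: 4M 3B; the far shore: 2M 2B)
9. 1 merchant and 1 bandit → the far shore.  (the near shore: 3M 2B; the far shore: 3M 3B)
10. 1 bandit ← the near shore.  (the near shore: 3M 3B; the far shore: 3M 2B)
11. 1 merchant and 1 bandit → the far shore.  (the near shore: 2M 2B; the far shore: 4M 3B)
12. 1 merchant ← the near shore.  (the near shore: 3M 2B; the far shore: 3M 3B)
13. 1 merchant and 1 bandit → the far shore.  (the near shore: 2M 1B; the far shore: 4M 4B)
14. 1 bandit ← the near shore.  (the near shore: 2M 2B; the far shore: 4M 3B)
15. 1 merchant and 1 bandit → the far shore.  (the near shore: 1M 1B; the far shore: 5M 4B)
16. 1 merchant ← the near shore.  (the near shore: 2M 1B; the far shore: 4M 4B)
17. 1 merchant and 1 bandit → the far shore.  (the near shore: 1M 0B; the far shore: 5M 5B)
18. 1 bandit ← the near shore.  (the near shore: 1M 1B; the far shore: 5M 4B)
19. 1 merchant and 1 bandit → the far shore.  (the near shore: 0M 0B; the far shore: 6M 5B)

19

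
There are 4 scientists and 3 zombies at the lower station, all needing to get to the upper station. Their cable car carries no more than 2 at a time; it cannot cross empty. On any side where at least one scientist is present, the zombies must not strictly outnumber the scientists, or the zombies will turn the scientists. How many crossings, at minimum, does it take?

11

Counting alone: each trip to the upper station takes at most 2 across and each return brings at least 1 back, so after t trips out (and t−1 returns) at most 2t − (t−1) of the 7 are across; that first reaches 7 at t = 6, so at least 11 crossings are needed.
The plan below uses exactly 11 crossings, so it is optimal:
1. 2 zombies → the upper station.  (the lower station: 4S 1Z; the upper station: 0S 2Z)
2. 1 zombie ← the lower station.  (the lower station: 4S 2Z; the upper station: 0S 1Z)
3. 2 zombies → the upper station.  (the lower station: 4S 0Z; the upper station: 0S 3Z)
4. 1 zombie ← the lower station.  (the lower station: 4S 1Z; the upper station: 0S 2Z)
5. 2 scientists → the upper station.  (the lower station: 2S 1Z; the upper station: 2S 2Z)
6. 1 zombie ← the lower station.  (the lower station: 2S 2Z; the upper station: 2S 1Z)
7. 1 scientist and 1 zombie → the upper station.  (the lower station: 1S 1Z; the upper station: 3S 2Z)
8. 1 scientist ← the lower station.  (the lower station: 2S 1Z; the upper station: 2S 2Z)
9. 1 scientist and 1 zombie → the upper station.  (the lower station: 1S 0Z; the upper station: 3S 3Z)
10. 1 zombie ← the lower station.  (the lower station: 1S 1Z; the upper station: 3S 2Z)
11. 1 scientist and 1 zombie → the upper station.  (the lower station: 0S 0Z; the upper station: 4S 3Z)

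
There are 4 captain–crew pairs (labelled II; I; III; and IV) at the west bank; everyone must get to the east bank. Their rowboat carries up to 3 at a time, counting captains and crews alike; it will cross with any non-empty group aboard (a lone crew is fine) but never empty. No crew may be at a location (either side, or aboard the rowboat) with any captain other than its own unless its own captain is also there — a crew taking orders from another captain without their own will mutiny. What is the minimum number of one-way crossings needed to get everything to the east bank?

Counting alone: each trip to the east bank takes at most 3 across and each return brings at least 1 back, so after t trips out (and t−1 returns) at most 3t − (t−1) of the 8 are across; that first reaches 8 at t = 4, so at least 7 crossings are needed.
The safety rule pushes this higher. Following every safe sequence of crossings, the most of the 8 that can be at the east bank as the rowboat arrives there on crossing 7 is 7 — never all 8.
So no plan with fewer than 9 crossings exists, and this one achieves 9:
1. captain II and crew II cross → the east bank.
2. captain II crosses ← the west bank.
3. captain I, captain II, and crew I cross → the east bank.
4. captain II and crew II cross ← the west bank.
5. captain II, captain III, and captain IV cross → the east bank.
6. crew I crosses ← the west bank.
7. crew I and crew II cross → the east bank.
8. crew II crosses ← the west bank.
9. crew II, crew III, and crew IV cross → the east bank.

9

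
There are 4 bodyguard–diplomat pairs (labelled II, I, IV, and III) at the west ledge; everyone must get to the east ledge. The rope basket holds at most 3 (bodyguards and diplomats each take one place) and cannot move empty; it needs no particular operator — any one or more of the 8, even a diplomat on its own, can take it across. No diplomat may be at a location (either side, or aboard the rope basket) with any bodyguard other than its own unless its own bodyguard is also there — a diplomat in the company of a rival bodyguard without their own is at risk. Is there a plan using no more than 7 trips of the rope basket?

Counting alone: each trip to the east ledge takes at most 3 across and each return brings at least 1 back, so after t trips out (and t−1 returns) at most 3t − (t−1) of the 8 are across; that first reaches 8 at t = 4, so at least 7 crossings are needed.
The safety rule pushes this higher. Following every safe sequence of crossings, the most of the 8 that can be at the east ledge as the rope basket arrives there on crossing 7 is 7 — never all 8.
So the move cannot be finished within 7 crossings. (The shortest complete plan takes 9:)
1. bodyguard II and diplomat II cross → the east ledge.
2. bodyguard II crosses ← the west ledge.
3. bodyguard I, bodyguard II, and diplomat I cross → the east ledge.
4. bodyguard II and diplomat II cross ← the west ledge.
5. bodyguard II, bodyguard III, and bodyguard IV cross → the east ledge.
6. diplomat I crosses ← the west ledge.
7. diplomat I and diplomat II cross → the east ledge.
8. diplomat II crosses ← the west ledge.
9. diplomat II, diplomat III, and diplomat IV cross → the east ledge.

No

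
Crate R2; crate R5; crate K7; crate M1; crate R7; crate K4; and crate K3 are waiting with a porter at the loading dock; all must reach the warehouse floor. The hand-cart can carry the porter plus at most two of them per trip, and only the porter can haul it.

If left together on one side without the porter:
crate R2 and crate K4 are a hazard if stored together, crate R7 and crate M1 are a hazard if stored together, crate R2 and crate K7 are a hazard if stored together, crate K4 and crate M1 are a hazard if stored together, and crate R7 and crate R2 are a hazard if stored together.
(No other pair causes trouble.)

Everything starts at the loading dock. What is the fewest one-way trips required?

Counting alone: the porter can take at most 2 across per trip to the warehouse floor, so moving all 7 needs at least 4 loaded trips out, with a return between consecutive ones — at least 7 crossings.
The safety rule pushes this higher. Following every safe sequence of crossings, the most of the 7 that can be at the warehouse floor as the hand-cart arrives there on crossing 7 is 6 — never all 7.
So no plan with fewer than 9 crossings exists, and this one achieves 9:
1. Porter goes to the warehouse floor with crate M1 and crate R2.  [the loading dock: crate K3, crate K4, crate K7, crate R5, crate R7 | the warehouse floor: crate M1, crate R2]
2. Porter goes back to the loading dock alone.  [the loading dock: crate K3, crate K4, crate K7, crate R5, crate R7 | the warehouse floor: crate M1, crate R2]
3. Porter goes to the warehouse floor with crate R5.  [the loading dock: crate K3, crate K4, crate K7, crate R7 | the warehouse floor: crate M1, crate R2, crate R5]
4. Porter goes back to the loading dock alone.  [the loading dock: crate K3, crate K4, crate K7, crate R7 | the warehouse floor: crate M1, crate R2, crate R5]
5. Porter goes to the warehouse floor with crate K7 and crate R7.  [the loading dock: crate K3, crate K4 | the warehouse floor: crate K7, crate M1, crate R2, crate R5, crate R7]
6. Porter goes back to the loading dock with crate M1 and crate R2.  [the loading dock: crate K3, crate K4, crate M1, crate R2 | the warehouse floor: crate K7, crate R5, crate R7]
7. Porter goes to the warehouse floor with crate K3 and crate K4.  [the loading dock: crate M1, crate R2 | the warehouse floor: crate K3, crate K4, crate K7, crate R5, crate R7]
8. Porter goes back to the loading dock alone.  [the loading dock: crate M1, crate R2 | the warehouse floor: crate K3, crate K4, crate K7, crate R5, crate R7]
9. Porter goes to the warehouse floor with crate M1 and crate R2.  [the loading dock: — | the warehouse floor: crate K3, crate K4, crate K7, crate M1, crate R2, crate R5, crate R7]

9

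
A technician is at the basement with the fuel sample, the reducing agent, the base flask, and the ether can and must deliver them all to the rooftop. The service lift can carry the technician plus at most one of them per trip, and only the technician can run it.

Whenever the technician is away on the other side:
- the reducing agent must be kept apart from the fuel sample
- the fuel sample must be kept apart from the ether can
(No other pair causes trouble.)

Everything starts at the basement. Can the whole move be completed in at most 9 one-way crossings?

Yes

Yes — this plan uses 9 crossings (≤ 9):
1. Technician goes to the rooftop with the fuel sample.
2. Technician goes back to the basement alone.
3. Technician goes to the rooftop with the reducing agent.
4. Technician goes back to the basement with the fuel sample.
5. Technician goes to the rooftop with the ether can.
6. Technician goes back to the basement alone.
7. Technician goes to the rooftop with the base flask.
8. Technician goes back to the basement alone.
9. Technician goes to the rooftop with the fuel sample.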